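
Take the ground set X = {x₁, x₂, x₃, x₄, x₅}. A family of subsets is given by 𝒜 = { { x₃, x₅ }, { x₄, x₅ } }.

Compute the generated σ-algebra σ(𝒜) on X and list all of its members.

σ(𝒜) (16 sets): { {}, { x₃ }, { x₄ }, { x₅ }, { x₁, x₂ }, { x₃, x₄ }, { x₃, x₅ }, { x₄, x₅ }, { x₁, x₂, x₃ }, { x₁, x₂, x₄ }, { x₁, x₂, x₅ }, { x₃, x₄, x₅ }, { x₁, x₂, x₃, x₄ }, { x₁, x₂, x₃, x₅ }, { x₁, x₂, x₄, x₅ }, X }

Working:
Start: 𝒜 ∪ {∅, X} = { {}, { x₃, x₅ }, { x₄, x₅ }, X }.
Step 1 adds 3:
  { x₁, x₂, x₃ }  = { x₄, x₅ }ᶜ
  { x₁, x₂, x₄ }  = { x₃, x₅ }ᶜ
  { x₃, x₄, x₅ }  = { x₃, x₅ } ∪ { x₄, x₅ }
  |family| = 7
Step 2: 4 new —
  { x₁, x₂ }  = { x₃, x₄, x₅ }ᶜ
  { x₁, x₂, x₃, x₄ }  = { x₁, x₂, x₃ } ∪ { x₁, x₂, x₄ }
  { x₁, x₂, x₃, x₅ }  = { x₁, x₂, x₃ } ∪ { x₃, x₅ }
  { x₁, x₂, x₄, x₅ }  = { x₄, x₅ } ∪ { x₁, x₂, x₄ }
  |family| = 11
Step 3 (3 new):
  { x₃ }  = { x₁, x₂, x₄, x₅ }ᶜ
  { x₄ }  = { x₁, x₂, x₃, x₅ }ᶜ
  { x₅ }  = { x₁, x₂, x₃, x₄ }ᶜ
  |family| = 14
Step 4 adds 2:
  { x₃, x₄ }  = { x₃ } ∪ { x₄ }
  { x₁, x₂, x₅ }  = { x₁, x₂ } ∪ { x₅ }
  |family| = 16
Step 5: stable.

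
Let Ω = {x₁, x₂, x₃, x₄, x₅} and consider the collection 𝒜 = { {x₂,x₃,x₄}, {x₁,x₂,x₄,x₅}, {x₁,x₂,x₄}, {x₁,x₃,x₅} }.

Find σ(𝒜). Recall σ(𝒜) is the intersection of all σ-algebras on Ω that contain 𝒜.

|σ(𝒜)| = 16.  σ(𝒜) = { {}, {x₁}, {x₃}, {x₅}, {x₁,x₃}, {x₁,x₅}, {x₂,x₄}, {x₃,x₅}, {x₁,x₂,x₄}, {x₁,x₃,x₅}, {x₂,x₃,x₄}, {x₂,x₄,x₅}, {x₁,x₂,x₃,x₄}, {x₁,x₂,x₄,x₅}, {x₂,x₃,x₄,x₅}, Ω }

Derivation:
Begin from { {}, {x₁,x₂,x₄}, {x₁,x₃,x₅}, {x₂,x₃,x₄}, {x₁,x₂,x₄,x₅}, Ω } (that is, 𝒜 plus ∅ and Ω).
Round 1 adds 5:
  {x₃}  = Ω∖{x₁,x₂,x₄,x₅}
  {x₁,x₅}  = Ω∖{x₂,x₃,x₄}
  {x₂,x₄}  = Ω∖{x₁,x₃,x₅}
  {x₃,x₅}  = Ω∖{x₁,x₂,x₄}
  {x₁,x₂,x₃,x₄}  = {x₂,x₃,x₄} ∪ {x₁,x₂,x₄}
Round 2. New:
  {x₅}  = Ω∖{x₁,x₂,x₃,x₄}
  {x₂,x₃,x₄,x₅}  = {x₂,x₃,x₄} ∪ {x₃,x₅}
Round 3: 2 new —
  {x₁}  = Ω∖{x₂,x₃,x₄,x₅}
  {x₂,x₄,x₅}  = {x₂,x₄} ∪ {x₅}
Round 4 (1 new):
  {x₁,x₃}  = Ω∖{x₂,x₄,x₅}
Round 5 adds nothing — fixpoint reached.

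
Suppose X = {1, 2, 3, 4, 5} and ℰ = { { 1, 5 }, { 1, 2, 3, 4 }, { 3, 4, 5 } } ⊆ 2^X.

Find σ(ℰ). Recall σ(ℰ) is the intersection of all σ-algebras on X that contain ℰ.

Start: ℰ ∪ {∅, X} = { {  }, { 1, 5 }, { 3, 4, 5 }, { 1, 2, 3, 4 }, X }.
Pass 1 (4 new):
  { 5 }  = { 1, 2, 3, 4 }ᶜ
  { 1, 2 }  = { 3, 4, 5 }ᶜ
  { 2, 3, 4 }  = { 1, 5 }ᶜ
  { 1, 3, 4, 5 }  = { 3, 4, 5 } ∪ { 1, 5 }
  |family| = 9
Pass 2 (3 new):
  { 2 }  = { 1, 3, 4, 5 }ᶜ
  { 1, 2, 5 }  = { 1, 2 } ∪ { 5 }
  { 2, 3, 4, 5 }  = { 3, 4, 5 } ∪ { 2, 3, 4 }
  |family| = 12
Pass 3. New:
  { 1 }  = { 2, 3, 4, 5 }ᶜ
  { 2, 5 }  = { 2 } ∪ { 5 }
  { 3, 4 }  = { 1, 2, 5 }ᶜ
  |family| = 15
Pass 4 adds 1:
  { 1, 3, 4 }  = { 2, 5 }ᶜ
  |family| = 16
Pass 5: no new sets; the family is a σ-algebra.

Hence σ(ℰ) has 16 members: { {  }, { 1 }, { 2 }, { 5 }, { 1, 2 }, { 1, 5 }, { 2, 5 }, { 3, 4 }, { 1, 2, 5 }, { 1, 3, 4 }, { 2, 3, 4 }, { 3, 4, 5 }, { 1, 2, 3, 4 }, { 1, 3, 4, 5 }, { 2, 3, 4, 5 }, X }.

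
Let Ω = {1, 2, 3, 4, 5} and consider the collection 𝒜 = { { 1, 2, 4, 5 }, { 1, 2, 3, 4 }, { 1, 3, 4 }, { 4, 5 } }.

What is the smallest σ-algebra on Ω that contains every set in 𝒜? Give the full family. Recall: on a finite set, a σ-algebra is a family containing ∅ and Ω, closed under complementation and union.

Take S₀ = 𝒜 ∪ {∅, Ω} = { {}, { 4, 5 }, { 1, 3, 4 }, { 1, 2, 3, 4 }, { 1, 2, 4, 5 }, Ω }.
Iteration 1. New:
  { 3 }  = { 1, 2, 4, 5 }ᶜ
  { 5 }  = { 1, 2, 3, 4 }ᶜ
  { 2, 5 }  = { 1, 3, 4 }ᶜ
  { 1, 2, 3 }  = { 4, 5 }ᶜ
  { 1, 3, 4, 5 }  = { 4, 5 } ∪ { 1, 3, 4 }
  [11 total]
Iteration 2 adds 6:
  { 2 }  = { 1, 3, 4, 5 }ᶜ
  { 3, 5 }  = { 5 } ∪ { 3 }
  { 2, 3, 5 }  = { 2, 5 } ∪ { 3 }
  { 2, 4, 5 }  = { 2, 5 } ∪ { 4, 5 }
  { 3, 4, 5 }  = { 4, 5 } ∪ { 3 }
  { 1, 2, 3, 5 }  = { 2, 5 } ∪ { 1, 2, 3 }
  [17 total]
Iteration 3 (7 new):
  { 4 }  = { 1, 2, 3, 5 }ᶜ
  { 1, 2 }  = { 3, 4, 5 }ᶜ
  { 1, 3 }  = { 2, 4, 5 }ᶜ
  { 1, 4 }  = { 2, 3, 5 }ᶜ
  { 2, 3 }  = { 3 } ∪ { 2 }
  { 1, 2, 4 }  = { 3, 5 }ᶜ
  { 2, 3, 4, 5 }  = { 4, 5 } ∪ { 2, 3, 5 }
  [24 total]
Iteration 4. New:
  { 1 }  = { 2, 3, 4, 5 }ᶜ
  { 2, 4 }  = { 2 } ∪ { 4 }
  { 3, 4 }  = { 3 } ∪ { 4 }
  { 1, 2, 5 }  = { 2, 5 } ∪ { 1, 2 }
  { 1, 3, 5 }  = { 5 } ∪ { 1, 3 }
  { 1, 4, 5 }  = { 2, 3 }ᶜ
  { 2, 3, 4 }  = { 2, 3 } ∪ { 4 }
  [31 total]
Iteration 5. New:
  { 1, 5 }  = { 2, 3, 4 }ᶜ
  [32 total]
Iteration 6: already closed under ᶜ and ∪.

|σ(𝒜)| = 32.  σ(𝒜) = { {}, { 1 }, { 2 }, { 3 }, { 4 }, { 5 }, { 1, 2 }, { 1, 3 }, { 1, 4 }, { 1, 5 }, { 2, 3 }, { 2, 4 }, { 2, 5 }, { 3, 4 }, { 3, 5 }, { 4, 5 }, { 1, 2, 3 }, { 1, 2, 4 }, { 1, 2, 5 }, { 1, 3, 4 }, { 1, 3, 5 }, { 1, 4, 5 }, { 2, 3, 4 }, { 2, 3, 5 }, { 2, 4, 5 }, { 3, 4, 5 }, { 1, 2, 3, 4 }, { 1, 2, 3, 5 }, { 1, 2, 4, 5 }, { 1, 3, 4, 5 }, { 2, 3, 4, 5 }, Ω }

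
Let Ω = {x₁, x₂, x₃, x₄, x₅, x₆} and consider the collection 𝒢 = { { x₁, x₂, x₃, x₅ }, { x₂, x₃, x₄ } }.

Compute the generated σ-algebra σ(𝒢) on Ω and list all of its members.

Begin from { {}, { x₂, x₃, x₄ }, { x₁, x₂, x₃, x₅ }, Ω } (that is, 𝒢 plus ∅ and Ω).
Step 1: 3 new —
  { x₄, x₆ }  = { x₁, x₂, x₃, x₅ }ᶜ
  { x₁, x₅, x₆ }  = { x₂, x₃, x₄ }ᶜ
  { x₁, x₂, x₃, x₄, x₅ }  = { x₁, x₂, x₃, x₅ } ∪ { x₂, x₃, x₄ }
  [7 total]
Step 2 adds 4:
  { x₆ }  = { x₁, x₂, x₃, x₄, x₅ }ᶜ
  { x₁, x₄, x₅, x₆ }  = { x₁, x₅, x₆ } ∪ { x₄, x₆ }
  { x₂, x₃, x₄, x₆ }  = { x₂, x₃, x₄ } ∪ { x₄, x₆ }
  { x₁, x₂, x₃, x₅, x₆ }  = { x₁, x₅, x₆ } ∪ { x₁, x₂, x₃, x₅ }
  [11 total]
Step 3: +3 →
  { x₄ }  = { x₁, x₂, x₃, x₅, x₆ }ᶜ
  { x₁, x₅ }  = { x₂, x₃, x₄, x₆ }ᶜ
  { x₂, x₃ }  = { x₁, x₄, x₅, x₆ }ᶜ
  [14 total]
Step 4: 2 new —
  { x₁, x₄, x₅ }  = { x₁, x₅ } ∪ { x₄ }
  { x₂, x₃, x₆ }  = { x₂, x₃ } ∪ { x₆ }
  [16 total]
After Step 5 the family is unchanged; done.

Therefore σ(𝒢) = { {}, { x₄ }, { x₆ }, { x₁, x₅ }, { x₂, x₃ }, { x₄, x₆ }, { x₁, x₄, x₅ }, { x₁, x₅, x₆ }, { x₂, x₃, x₄ }, { x₂, x₃, x₆ }, { x₁, x₂, x₃, x₅ }, { x₁, x₄, x₅, x₆ }, { x₂, x₃, x₄, x₆ }, { x₁, x₂, x₃, x₄, x₅ }, { x₁, x₂, x₃, x₅, x₆ }, Ω } (|σ(𝒢)| = 16).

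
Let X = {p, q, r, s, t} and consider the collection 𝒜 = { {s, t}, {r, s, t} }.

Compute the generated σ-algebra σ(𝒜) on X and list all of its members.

|σ(𝒜)| = 8.  σ(𝒜) = { {}, {r}, {p, q}, {s, t}, {p, q, r}, {r, s, t}, {p, q, s, t}, X }

Derivation:
Begin from { {}, {s, t}, {r, s, t}, X } (that is, 𝒜 plus ∅ and X).
Round 1: +2 →
  {p, q}  = ᶜ of {r, s, t}
  {p, q, r}  = ᶜ of {s, t}
  |family| = 6
Round 2: 1 new —
  {p, q, s, t}  = {s, t} ∪ {p, q}
  |family| = 7
Round 3 (1 new):
  {r}  = ᶜ of {p, q, s, t}
  |family| = 8
Round 4: no new sets; the family is a σ-algebra.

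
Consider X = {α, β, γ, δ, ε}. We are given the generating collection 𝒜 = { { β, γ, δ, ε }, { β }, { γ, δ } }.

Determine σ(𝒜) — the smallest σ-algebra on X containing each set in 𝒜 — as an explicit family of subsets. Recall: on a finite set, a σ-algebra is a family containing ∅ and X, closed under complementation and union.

Start: 𝒜 ∪ {∅, X} = { {  }, { β }, { γ, δ }, { β, γ, δ, ε }, X }.
Iteration 1 (4 new):
  { α }  = X∖{ β, γ, δ, ε }
  { α, β, ε }  = X∖{ γ, δ }
  { β, γ, δ }  = { γ, δ } ∪ { β }
  { α, γ, δ, ε }  = X∖{ β }
  [9 total]
Iteration 2. New:
  { α, β }  = { β } ∪ { α }
  { α, ε }  = X∖{ β, γ, δ }
  { α, γ, δ }  = { γ, δ } ∪ { α }
  { α, β, γ, δ }  = { β, γ, δ } ∪ { α }
  [13 total]
Iteration 3. New:
  { ε }  = X∖{ α, β, γ, δ }
  { β, ε }  = X∖{ α, γ, δ }
  { γ, δ, ε }  = X∖{ α, β }
  [16 total]
Iteration 4: already closed under ᶜ and ∪.

Hence σ(𝒜) has 16 members: { {  }, { α }, { β }, { ε }, { α, β }, { α, ε }, { β, ε }, { γ, δ }, { α, β, ε }, { α, γ, δ }, { β, γ, δ }, { γ, δ, ε }, { α, β, γ, δ }, { α, γ, δ, ε }, { β, γ, δ, ε }, X }.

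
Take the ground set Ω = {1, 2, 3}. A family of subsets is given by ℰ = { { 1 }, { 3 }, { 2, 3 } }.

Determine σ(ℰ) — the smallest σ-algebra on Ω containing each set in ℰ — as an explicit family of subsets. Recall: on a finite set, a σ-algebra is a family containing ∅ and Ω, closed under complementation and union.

|σ(ℰ)| = 8.  σ(ℰ) = { {}, { 1 }, { 2 }, { 3 }, { 1, 2 }, { 1, 3 }, { 2, 3 }, Ω }

Derivation:
Begin from { {}, { 1 }, { 3 }, { 2, 3 }, Ω } (that is, ℰ plus ∅ and Ω).
Round 1 adds 2:
  { 1, 2 }  = complement { 3 }
  { 1, 3 }  = { 3 } ∪ { 1 }
  |family| = 7
Round 2 adds 1:
  { 2 }  = complement { 1, 3 }
  |family| = 8
Round 3: closed — nothing new.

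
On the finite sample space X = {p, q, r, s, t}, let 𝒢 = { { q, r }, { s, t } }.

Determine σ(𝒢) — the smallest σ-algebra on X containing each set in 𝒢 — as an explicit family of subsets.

Initial family (4 sets): { {  }, { q, r }, { s, t }, X }.
Iteration 1: +3 →
  { p, q, r }  = ᶜ of { s, t }
  { p, s, t }  = ᶜ of { q, r }
  { q, r, s, t }  = { q, r } ∪ { s, t }
Iteration 2. New:
  { p }  = ᶜ of { q, r, s, t }
Iteration 3: stable.

Hence σ(𝒢) has 8 members: { {  }, { p }, { q, r }, { s, t }, { p, q, r }, { p, s, t }, { q, r, s, t }, X }.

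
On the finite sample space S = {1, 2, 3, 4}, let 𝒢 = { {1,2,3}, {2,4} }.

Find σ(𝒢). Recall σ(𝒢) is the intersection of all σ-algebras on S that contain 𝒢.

Answer: σ(𝒢) = { {}, {2}, {4}, {1,3}, {2,4}, {1,2,3}, {1,3,4}, S }

Check:
Initial family (4 sets): { {}, {2,4}, {1,2,3}, S }.
Round 1 (2 new):
  {4}  = S∖{1,2,3}
  {1,3}  = S∖{2,4}
Round 2 adds 1:
  {1,3,4}  = {1,3} ∪ {4}
Round 3: +1 →
  {2}  = S∖{1,3,4}
Round 4: stable.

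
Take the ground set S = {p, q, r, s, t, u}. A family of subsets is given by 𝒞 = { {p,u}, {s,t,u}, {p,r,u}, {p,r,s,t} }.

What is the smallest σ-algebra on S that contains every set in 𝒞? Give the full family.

Initial family (6 sets): { {}, {p,u}, {p,r,u}, {s,t,u}, {p,r,s,t}, S }.
Round 1: +6 →
  {q,u}  = ᶜ of {p,r,s,t}
  {p,q,r}  = ᶜ of {s,t,u}
  {q,s,t}  = ᶜ of {p,r,u}
  {p,s,t,u}  = {p,u} ∪ {s,t,u}
  {q,r,s,t}  = ᶜ of {p,u}
  {p,r,s,t,u}  = {p,r,s,t} ∪ {p,r,u}
  (now 12)
Round 2: 8 new —
  {q}  = ᶜ of {p,r,s,t,u}
  {q,r}  = ᶜ of {p,s,t,u}
  {p,q,u}  = {p,u} ∪ {q,u}
  {p,q,r,u}  = {p,q,r} ∪ {p,r,u}
  {q,s,t,u}  = {q,u} ∪ {s,t,u}
  {p,q,r,s,t}  = {p,q,r} ∪ {q,r,s,t}
  {p,q,s,t,u}  = {p,u} ∪ {q,s,t}
  {q,r,s,t,u}  = {q,u} ∪ {q,r,s,t}
  (now 20)
Round 3: +7 →
  {p}  = ᶜ of {q,r,s,t,u}
  {r}  = ᶜ of {p,q,s,t,u}
  {u}  = ᶜ of {p,q,r,s,t}
  {p,r}  = ᶜ of {q,s,t,u}
  {s,t}  = ᶜ of {p,q,r,u}
  {q,r,u}  = {q,u} ∪ {q,r}
  {r,s,t}  = ᶜ of {p,q,u}
  (now 27)
Round 4 adds 5:
  {p,q}  = {q} ∪ {p}
  {r,u}  = {u} ∪ {r}
  {p,s,t}  = ᶜ of {q,r,u}
  {p,q,s,t}  = {q,s,t} ∪ {p}
  {r,s,t,u}  = {r,s,t} ∪ {u}
  (now 32)
Round 5: already closed under ᶜ and ∪.

σ(𝒞) = { {}, {p}, {q}, {r}, {u}, {p,q}, {p,r}, {p,u}, {q,r}, {q,u}, {r,u}, {s,t}, {p,q,r}, {p,q,u}, {p,r,u}, {p,s,t}, {q,r,u}, {q,s,t}, {r,s,t}, {s,t,u}, {p,q,r,u}, {p,q,s,t}, {p,r,s,t}, {p,s,t,u}, {q,r,s,t}, {q,s,t,u}, {r,s,t,u}, {p,q,r,s,t}, {p,q,s,t,u}, {p,r,s,t,u}, {q,r,s,t,u}, S }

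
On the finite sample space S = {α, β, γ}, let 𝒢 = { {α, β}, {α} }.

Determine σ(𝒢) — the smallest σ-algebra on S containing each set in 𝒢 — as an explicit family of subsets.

σ(𝒢) = { ∅, {α}, {β}, {γ}, {α, β}, {α, γ}, {β, γ}, S }

Working:
Seed the family with 𝒢 together with ∅ and S: { ∅, {α}, {α, β}, S }.
Round 1 (2 new):
  {γ}  = S∖{α, β}
  {β, γ}  = S∖{α}
  [6 total]
Round 2: +1 →
  {α, γ}  = {γ} ∪ {α}
  [7 total]
Round 3. New:
  {β}  = S∖{α, γ}
  [8 total]
After Round 4 the family is unchanged; done.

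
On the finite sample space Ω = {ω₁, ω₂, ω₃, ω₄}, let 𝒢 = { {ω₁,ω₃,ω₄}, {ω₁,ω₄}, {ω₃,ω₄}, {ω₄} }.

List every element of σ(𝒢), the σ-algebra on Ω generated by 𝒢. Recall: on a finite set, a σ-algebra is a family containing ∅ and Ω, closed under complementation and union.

σ(𝒢) (16 sets): { {}, {ω₁}, {ω₂}, {ω₃}, {ω₄}, {ω₁,ω₂}, {ω₁,ω₃}, {ω₁,ω₄}, {ω₂,ω₃}, {ω₂,ω₄}, {ω₃,ω₄}, {ω₁,ω₂,ω₃}, {ω₁,ω₂,ω₄}, {ω₁,ω₃,ω₄}, {ω₂,ω₃,ω₄}, Ω }

Check:
Begin from { {}, {ω₄}, {ω₁,ω₄}, {ω₃,ω₄}, {ω₁,ω₃,ω₄}, Ω } (that is, 𝒢 plus ∅ and Ω).
Step 1: 4 new —
  {ω₂}  = complement {ω₁,ω₃,ω₄}
  {ω₁,ω₂}  = complement {ω₃,ω₄}
  {ω₂,ω₃}  = complement {ω₁,ω₄}
  {ω₁,ω₂,ω₃}  = complement {ω₄}
  [10 total]
Step 2. New:
  {ω₂,ω₄}  = {ω₂} ∪ {ω₄}
  {ω₁,ω₂,ω₄}  = {ω₁,ω₂} ∪ {ω₁,ω₄}
  {ω₂,ω₃,ω₄}  = {ω₃,ω₄} ∪ {ω₂}
  [13 total]
Step 3 adds 3:
  {ω₁}  = complement {ω₂,ω₃,ω₄}
  {ω₃}  = complement {ω₁,ω₂,ω₄}
  {ω₁,ω₃}  = complement {ω₂,ω₄}
  [16 total]
Step 4: already closed under ᶜ and ∪.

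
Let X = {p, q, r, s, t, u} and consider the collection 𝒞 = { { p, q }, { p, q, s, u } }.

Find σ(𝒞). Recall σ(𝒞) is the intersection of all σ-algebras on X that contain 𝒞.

σ(𝒞) = { {}, { p, q }, { r, t }, { s, u }, { p, q, r, t }, { p, q, s, u }, { r, s, t, u }, X }

Trace:
Begin from { {}, { p, q }, { p, q, s, u }, X } (that is, 𝒞 plus ∅ and X).
Round 1: +2 →
  { r, t }  = complement { p, q, s, u }
  { r, s, t, u }  = complement { p, q }
Round 2: +1 →
  { p, q, r, t }  = { p, q } ∪ { r, t }
Round 3: 1 new —
  { s, u }  = complement { p, q, r, t }
Round 4: closed — nothing new.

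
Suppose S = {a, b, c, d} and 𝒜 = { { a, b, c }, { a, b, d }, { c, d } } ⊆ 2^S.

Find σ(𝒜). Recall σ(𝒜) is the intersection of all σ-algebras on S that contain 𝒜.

Initial family (5 sets): { {  }, { c, d }, { a, b, c }, { a, b, d }, S }.
Round 1: +3 →
  { c }  = ᶜ of { a, b, d }
  { d }  = ᶜ of { a, b, c }
  { a, b }  = ᶜ of { c, d }
Round 2: no new sets; the family is a σ-algebra.

Therefore σ(𝒜) = { {  }, { c }, { d }, { a, b }, { c, d }, { a, b, c }, { a, b, d }, S } (|σ(𝒜)| = 8).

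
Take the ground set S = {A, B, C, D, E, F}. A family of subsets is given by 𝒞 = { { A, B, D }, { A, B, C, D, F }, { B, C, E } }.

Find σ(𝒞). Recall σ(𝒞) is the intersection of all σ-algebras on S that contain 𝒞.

σ(𝒞) = { {}, { B }, { C }, { E }, { F }, { A, D }, { B, C }, { B, E }, { B, F }, { C, E }, { C, F }, { E, F }, { A, B, D }, { A, C, D }, { A, D, E }, { A, D, F }, { B, C, E }, { B, C, F }, { B, E, F }, { C, E, F }, { A, B, C, D }, { A, B, D, E }, { A, B, D, F }, { A, C, D, E }, { A, C, D, F }, { A, D, E, F }, { B, C, E, F }, { A, B, C, D, E }, { A, B, C, D, F }, { A, B, D, E, F }, { A, C, D, E, F }, S }

Trace:
Seed the family with 𝒞 together with ∅ and S: { {}, { A, B, D }, { B, C, E }, { A, B, C, D, F }, S }.
Step 1. New:
  { E }  = ᶜ of { A, B, C, D, F }
  { A, D, F }  = ᶜ of { B, C, E }
  { C, E, F }  = ᶜ of { A, B, D }
  { A, B, C, D, E }  = { B, C, E } ∪ { A, B, D }
  — 9 sets.
Step 2 (6 new):
  { F }  = ᶜ of { A, B, C, D, E }
  { A, B, D, E }  = { A, B, D } ∪ { E }
  { A, B, D, F }  = { A, D, F } ∪ { A, B, D }
  { A, D, E, F }  = { A, D, F } ∪ { E }
  { B, C, E, F }  = { B, C, E } ∪ { C, E, F }
  { A, C, D, E, F }  = { A, D, F } ∪ { C, E, F }
  — 15 sets.
Step 3: 7 new —
  { B }  = ᶜ of { A, C, D, E, F }
  { A, D }  = ᶜ of { B, C, E, F }
  { B, C }  = ᶜ of { A, D, E, F }
  { C, E }  = ᶜ of { A, B, D, F }
  { C, F }  = ᶜ of { A, B, D, E }
  { E, F }  = { E } ∪ { F }
  { A, B, D, E, F }  = { A, B, D, F } ∪ { A, B, D, E }
  — 22 sets.
Step 4 adds 9:
  { C }  = ᶜ of { A, B, D, E, F }
  { B, E }  = { B } ∪ { E }
  { B, F }  = { B } ∪ { F }
  { A, D, E }  = { A, D } ∪ { E }
  { B, C, F }  = { B } ∪ { C, F }
  { B, E, F }  = { E, F } ∪ { B }
  { A, B, C, D }  = ᶜ of { E, F }
  { A, C, D, E }  = { A, D } ∪ { C, E }
  { A, C, D, F }  = { A, D, F } ∪ { C, F }
  — 31 sets.
Step 5: 1 new —
  { A, C, D }  = ᶜ of { B, E, F }
  — 32 sets.
Step 6: closed — nothing new.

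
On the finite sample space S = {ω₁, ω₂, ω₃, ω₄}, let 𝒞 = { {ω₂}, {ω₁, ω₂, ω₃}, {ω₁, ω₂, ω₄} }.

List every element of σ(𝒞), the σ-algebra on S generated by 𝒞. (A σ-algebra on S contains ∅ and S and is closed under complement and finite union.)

Start: 𝒞 ∪ {∅, S} = { {}, {ω₂}, {ω₁, ω₂, ω₃}, {ω₁, ω₂, ω₄}, S }.
Iteration 1: 3 new —
  {ω₃}  = S∖{ω₁, ω₂, ω₄}
  {ω₄}  = S∖{ω₁, ω₂, ω₃}
  {ω₁, ω₃, ω₄}  = S∖{ω₂}
  [8 total]
Iteration 2 adds 3:
  {ω₂, ω₃}  = {ω₃} ∪ {ω₂}
  {ω₂, ω₄}  = {ω₄} ∪ {ω₂}
  {ω₃, ω₄}  = {ω₄} ∪ {ω₃}
  [11 total]
Iteration 3: 4 new —
  {ω₁, ω₂}  = S∖{ω₃, ω₄}
  {ω₁, ω₃}  = S∖{ω₂, ω₄}
  {ω₁, ω₄}  = S∖{ω₂, ω₃}
  {ω₂, ω₃, ω₄}  = {ω₃} ∪ {ω₂, ω₄}
  [15 total]
Iteration 4 adds 1:
  {ω₁}  = S∖{ω₂, ω₃, ω₄}
  [16 total]
Iteration 5: already closed under ᶜ and ∪.

Therefore σ(𝒞) = { {}, {ω₁}, {ω₂}, {ω₃}, {ω₄}, {ω₁, ω₂}, {ω₁, ω₃}, {ω₁, ω₄}, {ω₂, ω₃}, {ω₂, ω₄}, {ω₃, ω₄}, {ω₁, ω₂, ω₃}, {ω₁, ω₂, ω₄}, {ω₁, ω₃, ω₄}, {ω₂, ω₃, ω₄}, S } (|σ(𝒞)| = 16).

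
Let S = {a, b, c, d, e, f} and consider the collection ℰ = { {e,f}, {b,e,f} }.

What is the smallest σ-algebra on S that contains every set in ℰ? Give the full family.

|σ(ℰ)| = 8.  σ(ℰ) = { ∅, {b}, {e,f}, {a,c,d}, {b,e,f}, {a,b,c,d}, {a,c,d,e,f}, S }

Working:
Initial family (4 sets): { ∅, {e,f}, {b,e,f}, S }.
Pass 1 adds 2:
  {a,c,d}  = complement {b,e,f}
  {a,b,c,d}  = complement {e,f}
Pass 2. New:
  {a,c,d,e,f}  = {a,c,d} ∪ {e,f}
Pass 3. New:
  {b}  = complement {a,c,d,e,f}
After Pass 4 the family is unchanged; done.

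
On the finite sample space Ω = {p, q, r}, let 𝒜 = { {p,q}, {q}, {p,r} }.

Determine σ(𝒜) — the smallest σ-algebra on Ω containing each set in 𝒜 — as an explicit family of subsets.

σ(𝒜) = { {}, {p}, {q}, {r}, {p,q}, {p,r}, {q,r}, Ω }

Trace:
Take S₀ = 𝒜 ∪ {∅, Ω} = { {}, {q}, {p,q}, {p,r}, Ω }.
Round 1: 1 new —
  {r}  = Ω∖{p,q}
  — 6 sets.
Round 2 adds 1:
  {q,r}  = {r} ∪ {q}
  — 7 sets.
Round 3: +1 →
  {p}  = Ω∖{q,r}
  — 8 sets.
Round 4: no new sets; the family is a σ-algebra.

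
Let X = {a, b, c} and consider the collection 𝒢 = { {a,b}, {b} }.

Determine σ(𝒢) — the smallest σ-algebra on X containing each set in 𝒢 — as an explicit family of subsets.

σ(𝒢) = { {}, {a}, {b}, {c}, {a,b}, {a,c}, {b,c}, X }

Check:
Seed the family with 𝒢 together with ∅ and X: { {}, {b}, {a,b}, X }.
Step 1. New:
  {c}  = X∖{a,b}
  {a,c}  = X∖{b}
  |family| = 6
Step 2 (1 new):
  {b,c}  = {c} ∪ {b}
  |family| = 7
Step 3: +1 →
  {a}  = X∖{b,c}
  |family| = 8
Step 4 adds nothing — fixpoint reached.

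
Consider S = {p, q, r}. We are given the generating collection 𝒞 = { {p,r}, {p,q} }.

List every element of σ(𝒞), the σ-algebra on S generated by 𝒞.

Take S₀ = 𝒞 ∪ {∅, S} = { ∅, {p,q}, {p,r}, S }.
Iteration 1: 2 new —
  {q}  = S∖{p,r}
  {r}  = S∖{p,q}
Iteration 2: 1 new —
  {q,r}  = {r} ∪ {q}
Iteration 3 (1 new):
  {p}  = S∖{q,r}
Iteration 4: closed — nothing new.

σ(𝒞) = { ∅, {p}, {q}, {r}, {p,q}, {p,r}, {q,r}, S }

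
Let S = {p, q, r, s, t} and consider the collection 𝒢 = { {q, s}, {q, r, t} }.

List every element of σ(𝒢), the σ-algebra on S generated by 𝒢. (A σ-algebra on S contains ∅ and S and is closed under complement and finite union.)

|σ(𝒢)| = 16.  σ(𝒢) = { ∅, {p}, {q}, {s}, {p, q}, {p, s}, {q, s}, {r, t}, {p, q, s}, {p, r, t}, {q, r, t}, {r, s, t}, {p, q, r, t}, {p, r, s, t}, {q, r, s, t}, S }

Trace:
Begin from { ∅, {q, s}, {q, r, t}, S } (that is, 𝒢 plus ∅ and S).
Step 1 (3 new):
  {p, s}  = complement {q, r, t}
  {p, r, t}  = complement {q, s}
  {q, r, s, t}  = {q, s} ∪ {q, r, t}
  [7 total]
Step 2: +4 →
  {p}  = complement {q, r, s, t}
  {p, q, s}  = {p, s} ∪ {q, s}
  {p, q, r, t}  = {q, r, t} ∪ {p, r, t}
  {p, r, s, t}  = {p, s} ∪ {p, r, t}
  [11 total]
Step 3: +3 →
  {q}  = complement {p, r, s, t}
  {s}  = complement {p, q, r, t}
  {r, t}  = complement {p, q, s}
  [14 total]
Step 4 adds 2:
  {p, q}  = {q} ∪ {p}
  {r, s, t}  = {s} ∪ {r, t}
  [16 total]
After Step 5 the family is unchanged; done.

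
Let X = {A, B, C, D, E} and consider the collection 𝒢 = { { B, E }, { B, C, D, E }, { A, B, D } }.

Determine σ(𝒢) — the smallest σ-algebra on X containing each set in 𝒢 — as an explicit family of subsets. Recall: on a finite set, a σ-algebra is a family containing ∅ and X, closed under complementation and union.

σ(𝒢) = { {}, { A }, { B }, { C }, { D }, { E }, { A, B }, { A, C }, { A, D }, { A, E }, { B, C }, { B, D }, { B, E }, { C, D }, { C, E }, { D, E }, { A, B, C }, { A, B, D }, { A, B, E }, { A, C, D }, { A, C, E }, { A, D, E }, { B, C, D }, { B, C, E }, { B, D, E }, { C, D, E }, { A, B, C, D }, { A, B, C, E }, { A, B, D, E }, { A, C, D, E }, { B, C, D, E }, X }

Check:
Initial family (5 sets): { {}, { B, E }, { A, B, D }, { B, C, D, E }, X }.
Round 1. New:
  { A }  = { B, C, D, E }ᶜ
  { C, E }  = { A, B, D }ᶜ
  { A, C, D }  = { B, E }ᶜ
  { A, B, D, E }  = { B, E } ∪ { A, B, D }
  (now 9)
Round 2 adds 6:
  { C }  = { A, B, D, E }ᶜ
  { A, B, E }  = { B, E } ∪ { A }
  { A, C, E }  = { C, E } ∪ { A }
  { B, C, E }  = { B, E } ∪ { C, E }
  { A, B, C, D }  = { A, B, D } ∪ { A, C, D }
  { A, C, D, E }  = { A, C, D } ∪ { C, E }
  (now 15)
Round 3: 7 new —
  { B }  = { A, C, D, E }ᶜ
  { E }  = { A, B, C, D }ᶜ
  { A, C }  = { C } ∪ { A }
  { A, D }  = { B, C, E }ᶜ
  { B, D }  = { A, C, E }ᶜ
  { C, D }  = { A, B, E }ᶜ
  { A, B, C, E }  = { C } ∪ { A, B, E }
  (now 22)
Round 4. New:
  { D }  = { A, B, C, E }ᶜ
  { A, B }  = { B } ∪ { A }
  { A, E }  = { E } ∪ { A }
  { B, C }  = { B } ∪ { C }
  { A, B, C }  = { B } ∪ { A, C }
  { A, D, E }  = { A, D } ∪ { E }
  { B, C, D }  = { C, D } ∪ { B }
  { B, D, E }  = { A, C }ᶜ
  { C, D, E }  = { C, D } ∪ { C, E }
  (now 31)
Round 5. New:
  { D, E }  = { A, B, C }ᶜ
  (now 32)
Round 6 adds nothing — fixpoint reached.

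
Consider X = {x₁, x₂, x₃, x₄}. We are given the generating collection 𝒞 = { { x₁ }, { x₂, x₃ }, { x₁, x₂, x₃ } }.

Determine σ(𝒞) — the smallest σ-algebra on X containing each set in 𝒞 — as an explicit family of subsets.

σ(𝒞) = { {}, { x₁ }, { x₄ }, { x₁, x₄ }, { x₂, x₃ }, { x₁, x₂, x₃ }, { x₂, x₃, x₄ }, X }

Trace:
Begin from { {}, { x₁ }, { x₂, x₃ }, { x₁, x₂, x₃ }, X } (that is, 𝒞 plus ∅ and X).
Round 1: 3 new —
  { x₄ }  = ᶜ of { x₁, x₂, x₃ }
  { x₁, x₄ }  = ᶜ of { x₂, x₃ }
  { x₂, x₃, x₄ }  = ᶜ of { x₁ }
After Round 2 the family is unchanged; done.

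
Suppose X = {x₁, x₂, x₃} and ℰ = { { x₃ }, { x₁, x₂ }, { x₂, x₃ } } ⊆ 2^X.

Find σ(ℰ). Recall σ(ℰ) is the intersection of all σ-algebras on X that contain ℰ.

Seed the family with ℰ together with ∅ and X: { ∅, { x₃ }, { x₁, x₂ }, { x₂, x₃ }, X }.
Step 1 adds 1:
  { x₁ }  = X∖{ x₂, x₃ }
  [6 total]
Step 2 (1 new):
  { x₁, x₃ }  = { x₃ } ∪ { x₁ }
  [7 total]
Step 3 (1 new):
  { x₂ }  = X∖{ x₁, x₃ }
  [8 total]
Step 4: stable.

|σ(ℰ)| = 8.  σ(ℰ) = { ∅, { x₁ }, { x₂ }, { x₃ }, { x₁, x₂ }, { x₁, x₃ }, { x₂, x₃ }, X }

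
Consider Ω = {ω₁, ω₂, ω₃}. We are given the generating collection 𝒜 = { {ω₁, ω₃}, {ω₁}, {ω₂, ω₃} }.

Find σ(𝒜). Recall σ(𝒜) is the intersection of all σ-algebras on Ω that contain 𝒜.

|σ(𝒜)| = 8.  σ(𝒜) = { {}, {ω₁}, {ω₂}, {ω₃}, {ω₁, ω₂}, {ω₁, ω₃}, {ω₂, ω₃}, Ω }

Working:
Begin from { {}, {ω₁}, {ω₁, ω₃}, {ω₂, ω₃}, Ω } (that is, 𝒜 plus ∅ and Ω).
Pass 1. New:
  {ω₂}  = ᶜ of {ω₁, ω₃}
  [6 total]
Pass 2 adds 1:
  {ω₁, ω₂}  = {ω₂} ∪ {ω₁}
  [7 total]
Pass 3. New:
  {ω₃}  = ᶜ of {ω₁, ω₂}
  [8 total]
Pass 4: no new sets; the family is a σ-algebra.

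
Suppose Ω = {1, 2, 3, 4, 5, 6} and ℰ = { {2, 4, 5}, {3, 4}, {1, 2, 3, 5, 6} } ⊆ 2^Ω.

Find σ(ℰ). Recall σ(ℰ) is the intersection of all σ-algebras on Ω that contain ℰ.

Answer: σ(ℰ) = { ∅, {3}, {4}, {1, 6}, {2, 5}, {3, 4}, {1, 3, 6}, {1, 4, 6}, {2, 3, 5}, {2, 4, 5}, {1, 2, 5, 6}, {1, 3, 4, 6}, {2, 3, 4, 5}, {1, 2, 3, 5, 6}, {1, 2, 4, 5, 6}, Ω }

Trace:
Take S₀ = ℰ ∪ {∅, Ω} = { ∅, {3, 4}, {2, 4, 5}, {1, 2, 3, 5, 6}, Ω }.
Pass 1: 4 new —
  {4}  = {1, 2, 3, 5, 6}ᶜ
  {1, 3, 6}  = {2, 4, 5}ᶜ
  {1, 2, 5, 6}  = {3, 4}ᶜ
  {2, 3, 4, 5}  = {3, 4} ∪ {2, 4, 5}
  [9 total]
Pass 2 adds 3:
  {1, 6}  = {2, 3, 4, 5}ᶜ
  {1, 3, 4, 6}  = {3, 4} ∪ {1, 3, 6}
  {1, 2, 4, 5, 6}  = {4} ∪ {1, 2, 5, 6}
  [12 total]
Pass 3 (3 new):
  {3}  = {1, 2, 4, 5, 6}ᶜ
  {2, 5}  = {1, 3, 4, 6}ᶜ
  {1, 4, 6}  = {1, 6} ∪ {4}
  [15 total]
Pass 4 adds 1:
  {2, 3, 5}  = {1, 4, 6}ᶜ
  [16 total]
Pass 5: no new sets; the family is a σ-algebra.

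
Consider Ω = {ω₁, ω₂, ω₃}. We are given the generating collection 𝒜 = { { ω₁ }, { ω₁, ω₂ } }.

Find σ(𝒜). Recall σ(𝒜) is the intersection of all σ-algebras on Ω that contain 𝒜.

σ(𝒜) (8 sets): { {  }, { ω₁ }, { ω₂ }, { ω₃ }, { ω₁, ω₂ }, { ω₁, ω₃ }, { ω₂, ω₃ }, Ω }

Derivation:
Take S₀ = 𝒜 ∪ {∅, Ω} = { {  }, { ω₁ }, { ω₁, ω₂ }, Ω }.
Round 1 adds 2:
  { ω₃ }  = Ω∖{ ω₁, ω₂ }
  { ω₂, ω₃ }  = Ω∖{ ω₁ }
  |family| = 6
Round 2: 1 new —
  { ω₁, ω₃ }  = { ω₃ } ∪ { ω₁ }
  |family| = 7
Round 3: 1 new —
  { ω₂ }  = Ω∖{ ω₁, ω₃ }
  |family| = 8
Round 4: stable.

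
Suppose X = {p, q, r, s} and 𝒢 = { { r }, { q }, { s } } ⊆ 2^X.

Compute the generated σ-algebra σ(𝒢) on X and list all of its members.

σ(𝒢) (16 sets): { {}, { p }, { q }, { r }, { s }, { p, q }, { p, r }, { p, s }, { q, r }, { q, s }, { r, s }, { p, q, r }, { p, q, s }, { p, r, s }, { q, r, s }, X }

Check:
Seed the family with 𝒢 together with ∅ and X: { {}, { q }, { r }, { s }, X }.
Iteration 1. New:
  { q, r }  = { r } ∪ { q }
  { q, s }  = { s } ∪ { q }
  { r, s }  = { r } ∪ { s }
  { p, q, r }  = X∖{ s }
  { p, q, s }  = X∖{ r }
  { p, r, s }  = X∖{ q }
Iteration 2. New:
  { p, q }  = X∖{ r, s }
  { p, r }  = X∖{ q, s }
  { p, s }  = X∖{ q, r }
  { q, r, s }  = { r, s } ∪ { q }
Iteration 3: +1 →
  { p }  = X∖{ q, r, s }
Iteration 4: no new sets; the family is a σ-algebra.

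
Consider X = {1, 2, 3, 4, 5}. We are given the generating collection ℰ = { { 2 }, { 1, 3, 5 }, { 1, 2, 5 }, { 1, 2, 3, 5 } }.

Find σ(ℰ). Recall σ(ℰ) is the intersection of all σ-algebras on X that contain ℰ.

Start: ℰ ∪ {∅, X} = { {}, { 2 }, { 1, 2, 5 }, { 1, 3, 5 }, { 1, 2, 3, 5 }, X }.
Iteration 1. New:
  { 4 }  = ᶜ of { 1, 2, 3, 5 }
  { 2, 4 }  = ᶜ of { 1, 3, 5 }
  { 3, 4 }  = ᶜ of { 1, 2, 5 }
  { 1, 3, 4, 5 }  = ᶜ of { 2 }
  — 10 sets.
Iteration 2: 2 new —
  { 2, 3, 4 }  = { 3, 4 } ∪ { 2 }
  { 1, 2, 4, 5 }  = { 1, 2, 5 } ∪ { 4 }
  — 12 sets.
Iteration 3 (2 new):
  { 3 }  = ᶜ of { 1, 2, 4, 5 }
  { 1, 5 }  = ᶜ of { 2, 3, 4 }
  — 14 sets.
Iteration 4: +2 →
  { 2, 3 }  = { 3 } ∪ { 2 }
  { 1, 4, 5 }  = { 1, 5 } ∪ { 4 }
  — 16 sets.
Iteration 5: stable.

σ(ℰ) = { {}, { 2 }, { 3 }, { 4 }, { 1, 5 }, { 2, 3 }, { 2, 4 }, { 3, 4 }, { 1, 2, 5 }, { 1, 3, 5 }, { 1, 4, 5 }, { 2, 3, 4 }, { 1, 2, 3, 5 }, { 1, 2, 4, 5 }, { 1, 3, 4, 5 }, X }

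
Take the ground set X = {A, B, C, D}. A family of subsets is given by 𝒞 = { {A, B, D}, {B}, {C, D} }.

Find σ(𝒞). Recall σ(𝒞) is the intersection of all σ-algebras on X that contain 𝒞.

Answer: σ(𝒞) = { {}, {A}, {B}, {C}, {D}, {A, B}, {A, C}, {A, D}, {B, C}, {B, D}, {C, D}, {A, B, C}, {A, B, D}, {A, C, D}, {B, C, D}, X }

Working:
Start: 𝒞 ∪ {∅, X} = { {}, {B}, {C, D}, {A, B, D}, X }.
Step 1 (4 new):
  {C}  = X∖{A, B, D}
  {A, B}  = X∖{C, D}
  {A, C, D}  = X∖{B}
  {B, C, D}  = {C, D} ∪ {B}
  [9 total]
Step 2. New:
  {A}  = X∖{B, C, D}
  {B, C}  = {B} ∪ {C}
  {A, B, C}  = {A, B} ∪ {C}
  [12 total]
Step 3 (3 new):
  {D}  = X∖{A, B, C}
  {A, C}  = {C} ∪ {A}
  {A, D}  = X∖{B, C}
  [15 total]
Step 4: 1 new —
  {B, D}  = X∖{A, C}
  [16 total]
Step 5: closed — nothing new.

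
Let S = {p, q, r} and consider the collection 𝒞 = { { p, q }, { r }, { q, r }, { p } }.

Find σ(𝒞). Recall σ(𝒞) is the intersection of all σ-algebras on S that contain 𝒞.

Take S₀ = 𝒞 ∪ {∅, S} = { ∅, { p }, { r }, { p, q }, { q, r }, S }.
Step 1: 1 new —
  { p, r }  = { r } ∪ { p }
  |family| = 7
Step 2: 1 new —
  { q }  = S∖{ p, r }
  |family| = 8
Step 3: stable.

Hence σ(𝒞) has 8 members: { ∅, { p }, { q }, { r }, { p, q }, { p, r }, { q, r }, S }.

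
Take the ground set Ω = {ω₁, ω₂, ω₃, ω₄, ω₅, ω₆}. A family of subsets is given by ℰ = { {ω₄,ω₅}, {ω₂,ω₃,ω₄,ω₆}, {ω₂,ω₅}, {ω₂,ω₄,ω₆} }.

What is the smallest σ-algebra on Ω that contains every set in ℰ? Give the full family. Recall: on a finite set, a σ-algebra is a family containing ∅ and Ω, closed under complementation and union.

Start: ℰ ∪ {∅, Ω} = { {}, {ω₂,ω₅}, {ω₄,ω₅}, {ω₂,ω₄,ω₆}, {ω₂,ω₃,ω₄,ω₆}, Ω }.
Pass 1: +7 →
  {ω₁,ω₅}  = complement {ω₂,ω₃,ω₄,ω₆}
  {ω₁,ω₃,ω₅}  = complement {ω₂,ω₄,ω₆}
  {ω₂,ω₄,ω₅}  = {ω₄,ω₅} ∪ {ω₂,ω₅}
  {ω₁,ω₂,ω₃,ω₆}  = complement {ω₄,ω₅}
  {ω₁,ω₃,ω₄,ω₆}  = complement {ω₂,ω₅}
  {ω₂,ω₄,ω₅,ω₆}  = {ω₄,ω₅} ∪ {ω₂,ω₄,ω₆}
  {ω₂,ω₃,ω₄,ω₅,ω₆}  = {ω₄,ω₅} ∪ {ω₂,ω₃,ω₄,ω₆}
  |family| = 13
Pass 2: 13 new —
  {ω₁}  = complement {ω₂,ω₃,ω₄,ω₅,ω₆}
  {ω₁,ω₃}  = complement {ω₂,ω₄,ω₅,ω₆}
  {ω₁,ω₂,ω₅}  = {ω₂,ω₅} ∪ {ω₁,ω₅}
  {ω₁,ω₃,ω₆}  = complement {ω₂,ω₄,ω₅}
  {ω₁,ω₄,ω₅}  = {ω₄,ω₅} ∪ {ω₁,ω₅}
  {ω₁,ω₂,ω₃,ω₅}  = {ω₂,ω₅} ∪ {ω₁,ω₃,ω₅}
  {ω₁,ω₂,ω₄,ω₅}  = {ω₁,ω₅} ∪ {ω₂,ω₄,ω₅}
  {ω₁,ω₃,ω₄,ω₅}  = {ω₁,ω₃,ω₅} ∪ {ω₄,ω₅}
  {ω₁,ω₂,ω₃,ω₄,ω₅}  = {ω₁,ω₃,ω₅} ∪ {ω₂,ω₄,ω₅}
  {ω₁,ω₂,ω₃,ω₄,ω₆}  = {ω₂,ω₄,ω₆} ∪ {ω₁,ω₂,ω₃,ω₆}
  {ω₁,ω₂,ω₃,ω₅,ω₆}  = {ω₂,ω₅} ∪ {ω₁,ω₂,ω₃,ω₆}
  {ω₁,ω₂,ω₄,ω₅,ω₆}  = {ω₂,ω₄,ω₆} ∪ {ω₁,ω₅}
  {ω₁,ω₃,ω₄,ω₅,ω₆}  = {ω₁,ω₃,ω₅} ∪ {ω₁,ω₃,ω₄,ω₆}
  |family| = 26
Pass 3 (12 new):
  {ω₂}  = complement {ω₁,ω₃,ω₄,ω₅,ω₆}
  {ω₃}  = complement {ω₁,ω₂,ω₄,ω₅,ω₆}
  {ω₄}  = complement {ω₁,ω₂,ω₃,ω₅,ω₆}
  {ω₅}  = complement {ω₁,ω₂,ω₃,ω₄,ω₆}
  {ω₆}  = complement {ω₁,ω₂,ω₃,ω₄,ω₅}
  {ω₂,ω₆}  = complement {ω₁,ω₃,ω₄,ω₅}
  {ω₃,ω₆}  = complement {ω₁,ω₂,ω₄,ω₅}
  {ω₄,ω₆}  = complement {ω₁,ω₂,ω₃,ω₅}
  {ω₂,ω₃,ω₆}  = complement {ω₁,ω₄,ω₅}
  {ω₃,ω₄,ω₆}  = complement {ω₁,ω₂,ω₅}
  {ω₁,ω₂,ω₄,ω₆}  = {ω₂,ω₄,ω₆} ∪ {ω₁}
  {ω₁,ω₃,ω₅,ω₆}  = {ω₁,ω₃,ω₆} ∪ {ω₁,ω₃,ω₅}
  |family| = 38
Pass 4 adds 23:
  {ω₁,ω₂}  = {ω₂} ∪ {ω₁}
  {ω₁,ω₄}  = {ω₄} ∪ {ω₁}
  {ω₁,ω₆}  = {ω₁} ∪ {ω₆}
  {ω₂,ω₃}  = {ω₂} ∪ {ω₃}
  {ω₂,ω₄}  = complement {ω₁,ω₃,ω₅,ω₆}
  {ω₃,ω₄}  = {ω₃} ∪ {ω₄}
  {ω₃,ω₅}  = complement {ω₁,ω₂,ω₄,ω₆}
  {ω₅,ω₆}  = {ω₆} ∪ {ω₅}
  {ω₁,ω₂,ω₃}  = {ω₂} ∪ {ω₁,ω₃}
  {ω₁,ω₂,ω₆}  = {ω₂,ω₆} ∪ {ω₁}
  {ω₁,ω₃,ω₄}  = {ω₁,ω₃} ∪ {ω₄}
  {ω₁,ω₄,ω₆}  = {ω₁} ∪ {ω₄,ω₆}
  {ω₁,ω₅,ω₆}  = {ω₁,ω₅} ∪ {ω₆}
  {ω₂,ω₃,ω₅}  = {ω₃} ∪ {ω₂,ω₅}
  {ω₂,ω₅,ω₆}  = {ω₂,ω₆} ∪ {ω₂,ω₅}
  {ω₃,ω₄,ω₅}  = {ω₄,ω₅} ∪ {ω₃}
  {ω₃,ω₅,ω₆}  = {ω₃,ω₆} ∪ {ω₅}
  {ω₄,ω₅,ω₆}  = {ω₄,ω₅} ∪ {ω₄,ω₆}
  {ω₁,ω₂,ω₅,ω₆}  = {ω₂,ω₆} ∪ {ω₁,ω₂,ω₅}
  {ω₁,ω₄,ω₅,ω₆}  = {ω₁,ω₅} ∪ {ω₄,ω₆}
  {ω₂,ω₃,ω₄,ω₅}  = {ω₂,ω₄,ω₅} ∪ {ω₃}
  {ω₂,ω₃,ω₅,ω₆}  = {ω₂,ω₃,ω₆} ∪ {ω₂,ω₅}
  {ω₃,ω₄,ω₅,ω₆}  = {ω₄,ω₅} ∪ {ω₃,ω₆}
  |family| = 61
Pass 5 (3 new):
  {ω₁,ω₂,ω₄}  = complement {ω₃,ω₅,ω₆}
  {ω₂,ω₃,ω₄}  = complement {ω₁,ω₅,ω₆}
  {ω₁,ω₂,ω₃,ω₄}  = complement {ω₅,ω₆}
  |family| = 64
Pass 6: already closed under ᶜ and ∪.

σ(ℰ) = { {}, {ω₁}, {ω₂}, {ω₃}, {ω₄}, {ω₅}, {ω₆}, {ω₁,ω₂}, {ω₁,ω₃}, {ω₁,ω₄}, {ω₁,ω₅}, {ω₁,ω₆}, {ω₂,ω₃}, {ω₂,ω₄}, {ω₂,ω₅}, {ω₂,ω₆}, {ω₃,ω₄}, {ω₃,ω₅}, {ω₃,ω₆}, {ω₄,ω₅}, {ω₄,ω₆}, {ω₅,ω₆}, {ω₁,ω₂,ω₃}, {ω₁,ω₂,ω₄}, {ω₁,ω₂,ω₅}, {ω₁,ω₂,ω₆}, {ω₁,ω₃,ω₄}, {ω₁,ω₃,ω₅}, {ω₁,ω₃,ω₆}, {ω₁,ω₄,ω₅}, {ω₁,ω₄,ω₆}, {ω₁,ω₅,ω₆}, {ω₂,ω₃,ω₄}, {ω₂,ω₃,ω₅}, {ω₂,ω₃,ω₆}, {ω₂,ω₄,ω₅}, {ω₂,ω₄,ω₆}, {ω₂,ω₅,ω₆}, {ω₃,ω₄,ω₅}, {ω₃,ω₄,ω₆}, {ω₃,ω₅,ω₆}, {ω₄,ω₅,ω₆}, {ω₁,ω₂,ω₃,ω₄}, {ω₁,ω₂,ω₃,ω₅}, {ω₁,ω₂,ω₃,ω₆}, {ω₁,ω₂,ω₄,ω₅}, {ω₁,ω₂,ω₄,ω₆}, {ω₁,ω₂,ω₅,ω₆}, {ω₁,ω₃,ω₄,ω₅}, {ω₁,ω₃,ω₄,ω₆}, {ω₁,ω₃,ω₅,ω₆}, {ω₁,ω₄,ω₅,ω₆}, {ω₂,ω₃,ω₄,ω₅}, {ω₂,ω₃,ω₄,ω₆}, {ω₂,ω₃,ω₅,ω₆}, {ω₂,ω₄,ω₅,ω₆}, {ω₃,ω₄,ω₅,ω₆}, {ω₁,ω₂,ω₃,ω₄,ω₅}, {ω₁,ω₂,ω₃,ω₄,ω₆}, {ω₁,ω₂,ω₃,ω₅,ω₆}, {ω₁,ω₂,ω₄,ω₅,ω₆}, {ω₁,ω₃,ω₄,ω₅,ω₆}, {ω₂,ω₃,ω₄,ω₅,ω₆}, Ω }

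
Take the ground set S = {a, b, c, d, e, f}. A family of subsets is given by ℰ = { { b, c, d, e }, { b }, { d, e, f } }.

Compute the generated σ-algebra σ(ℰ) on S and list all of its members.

σ(ℰ) (32 sets): { ∅, { a }, { b }, { c }, { f }, { a, b }, { a, c }, { a, f }, { b, c }, { b, f }, { c, f }, { d, e }, { a, b, c }, { a, b, f }, { a, c, f }, { a, d, e }, { b, c, f }, { b, d, e }, { c, d, e }, { d, e, f }, { a, b, c, f }, { a, b, d, e }, { a, c, d, e }, { a, d, e, f }, { b, c, d, e }, { b, d, e, f }, { c, d, e, f }, { a, b, c, d, e }, { a, b, d, e, f }, { a, c, d, e, f }, { b, c, d, e, f }, S }

Trace:
Begin from { ∅, { b }, { d, e, f }, { b, c, d, e }, S } (that is, ℰ plus ∅ and S).
Round 1: 5 new —
  { a, f }  = S∖{ b, c, d, e }
  { a, b, c }  = S∖{ d, e, f }
  { b, d, e, f }  = { b } ∪ { d, e, f }
  { a, c, d, e, f }  = S∖{ b }
  { b, c, d, e, f }  = { b, c, d, e } ∪ { d, e, f }
  |family| = 10
Round 2 adds 7:
  { a }  = S∖{ b, c, d, e, f }
  { a, c }  = S∖{ b, d, e, f }
  { a, b, f }  = { a, f } ∪ { b }
  { a, b, c, f }  = { a, b, c } ∪ { a, f }
  { a, d, e, f }  = { a, f } ∪ { d, e, f }
  { a, b, c, d, e }  = { a, b, c } ∪ { b, c, d, e }
  { a, b, d, e, f }  = { a, f } ∪ { b, d, e, f }
  |family| = 17
Round 3: +7 →
  { c }  = S∖{ a, b, d, e, f }
  { f }  = S∖{ a, b, c, d, e }
  { a, b }  = { b } ∪ { a }
  { b, c }  = S∖{ a, d, e, f }
  { d, e }  = S∖{ a, b, c, f }
  { a, c, f }  = { a, c } ∪ { a, f }
  { c, d, e }  = S∖{ a, b, f }
  |family| = 24
Round 4. New:
  { b, f }  = { b } ∪ { f }
  { c, f }  = { f } ∪ { c }
  { a, d, e }  = { d, e } ∪ { a }
  { b, c, f }  = { f } ∪ { b, c }
  { b, d, e }  = S∖{ a, c, f }
  { a, b, d, e }  = { a, b } ∪ { d, e }
  { a, c, d, e }  = { c, d, e } ∪ { a, c }
  { c, d, e, f }  = S∖{ a, b }
  |family| = 32
Round 5: closed — nothing new.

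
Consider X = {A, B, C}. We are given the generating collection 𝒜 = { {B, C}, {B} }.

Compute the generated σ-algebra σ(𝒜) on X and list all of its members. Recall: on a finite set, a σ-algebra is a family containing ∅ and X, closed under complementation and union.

Begin from { ∅, {B}, {B, C}, X } (that is, 𝒜 plus ∅ and X).
Round 1 (2 new):
  {A}  = X∖{B, C}
  {A, C}  = X∖{B}
  (now 6)
Round 2 (1 new):
  {A, B}  = {B} ∪ {A}
  (now 7)
Round 3: 1 new —
  {C}  = X∖{A, B}
  (now 8)
Round 4: closed — nothing new.

Hence σ(𝒜) has 8 members: { ∅, {A}, {B}, {C}, {A, B}, {A, C}, {B, C}, X }.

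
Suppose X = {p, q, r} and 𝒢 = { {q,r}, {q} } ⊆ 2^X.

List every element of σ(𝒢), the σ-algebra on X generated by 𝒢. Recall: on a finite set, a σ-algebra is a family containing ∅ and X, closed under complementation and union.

Take S₀ = 𝒢 ∪ {∅, X} = { ∅, {q}, {q,r}, X }.
Round 1: +2 →
  {p}  = X∖{q,r}
  {p,r}  = X∖{q}
  — 6 sets.
Round 2 (1 new):
  {p,q}  = {q} ∪ {p}
  — 7 sets.
Round 3 adds 1:
  {r}  = X∖{p,q}
  — 8 sets.
Round 4 adds nothing — fixpoint reached.

Therefore σ(𝒢) = { ∅, {p}, {q}, {r}, {p,q}, {p,r}, {q,r}, X } (|σ(𝒢)| = 8).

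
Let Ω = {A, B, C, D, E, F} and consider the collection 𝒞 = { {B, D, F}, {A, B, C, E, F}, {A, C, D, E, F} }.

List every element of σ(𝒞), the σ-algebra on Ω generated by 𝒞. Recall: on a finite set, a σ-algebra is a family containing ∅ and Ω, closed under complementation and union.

Answer: σ(𝒞) = { {}, {B}, {D}, {F}, {B, D}, {B, F}, {D, F}, {A, C, E}, {B, D, F}, {A, B, C, E}, {A, C, D, E}, {A, C, E, F}, {A, B, C, D, E}, {A, B, C, E, F}, {A, C, D, E, F}, Ω }

Derivation:
Initial family (5 sets): { {}, {B, D, F}, {A, B, C, E, F}, {A, C, D, E, F}, Ω }.
Pass 1. New:
  {B}  = {A, C, D, E, F}ᶜ
  {D}  = {A, B, C, E, F}ᶜ
  {A, C, E}  = {B, D, F}ᶜ
Pass 2: +3 →
  {B, D}  = {D} ∪ {B}
  {A, B, C, E}  = {A, C, E} ∪ {B}
  {A, C, D, E}  = {D} ∪ {A, C, E}
Pass 3 adds 4:
  {B, F}  = {A, C, D, E}ᶜ
  {D, F}  = {A, B, C, E}ᶜ
  {A, C, E, F}  = {B, D}ᶜ
  {A, B, C, D, E}  = {A, C, D, E} ∪ {B}
Pass 4 adds 1:
  {F}  = {A, B, C, D, E}ᶜ
Pass 5 adds nothing — fixpoint reached.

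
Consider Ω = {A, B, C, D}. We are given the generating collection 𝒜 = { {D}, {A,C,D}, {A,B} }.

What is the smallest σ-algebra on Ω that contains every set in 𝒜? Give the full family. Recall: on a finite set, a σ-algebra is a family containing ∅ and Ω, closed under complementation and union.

Initial family (5 sets): { {}, {D}, {A,B}, {A,C,D}, Ω }.
Round 1 (4 new):
  {B}  = Ω∖{A,C,D}
  {C,D}  = Ω∖{A,B}
  {A,B,C}  = Ω∖{D}
  {A,B,D}  = {A,B} ∪ {D}
Round 2: +3 →
  {C}  = Ω∖{A,B,D}
  {B,D}  = {B} ∪ {D}
  {B,C,D}  = {C,D} ∪ {B}
Round 3 adds 3:
  {A}  = Ω∖{B,C,D}
  {A,C}  = Ω∖{B,D}
  {B,C}  = {C} ∪ {B}
Round 4. New:
  {A,D}  = Ω∖{B,C}
Round 5: already closed under ᶜ and ∪.

σ(𝒜) = { {}, {A}, {B}, {C}, {D}, {A,B}, {A,C}, {A,D}, {B,C}, {B,D}, {C,D}, {A,B,C}, {A,B,D}, {A,C,D}, {B,C,D}, Ω }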